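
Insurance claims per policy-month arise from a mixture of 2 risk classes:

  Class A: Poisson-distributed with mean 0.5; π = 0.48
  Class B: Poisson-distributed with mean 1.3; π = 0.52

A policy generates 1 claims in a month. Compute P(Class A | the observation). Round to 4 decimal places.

The responsibility of component k is π_k f_k(x) divided by Σ_j π_j f_j(x).
Component likelihoods at x = 1 claims:
  f_A = 0.303265
  f_B = 0.354291
Multiply by the mixture weights:
  π_A·f_A = 0.48 × 0.303265 = 0.145567
  π_B·f_B = 0.52 × 0.354291 = 0.184231
Marginal: 0.145567 + 0.184231 = 0.329799
P(Class A | the observation) = 0.145567 / 0.329799 ≈ 0.4414

0.4414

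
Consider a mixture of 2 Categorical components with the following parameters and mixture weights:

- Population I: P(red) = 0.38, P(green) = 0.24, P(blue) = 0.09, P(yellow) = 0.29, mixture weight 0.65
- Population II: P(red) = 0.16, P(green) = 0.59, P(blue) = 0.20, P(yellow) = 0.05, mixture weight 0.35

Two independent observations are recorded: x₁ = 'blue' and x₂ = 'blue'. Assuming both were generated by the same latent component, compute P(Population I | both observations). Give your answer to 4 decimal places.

0.2733

The responsibility of component k is P(Z=k) f_k(x) divided by Σ_j P(Z=j) f_j(x).
Since both observations come from the same component, the likelihood for component k is f_k(x₁)·f_k(x₂).
  p_I = [0.09] × [0.09] = 0.0081
  p_II = [0.2] × [0.2] = 0.04
Unnormalised posteriors:
  P(Z=I)·p_I = 0.65 × 0.0081 = 0.005265
  P(Z=II)·p_II = 0.35 × 0.04 = 0.014
Sum: 0.005265 + 0.014 = 0.019265
P(Population I | x₁,x₂) ≈ 0.2733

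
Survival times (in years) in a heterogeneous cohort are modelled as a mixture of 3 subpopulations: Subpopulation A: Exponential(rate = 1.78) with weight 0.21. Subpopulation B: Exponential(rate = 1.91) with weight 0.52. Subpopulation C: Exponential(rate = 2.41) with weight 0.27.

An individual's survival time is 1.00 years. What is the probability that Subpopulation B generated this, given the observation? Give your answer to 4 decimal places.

0.5477

Apply Bayes' rule: the posterior for each component is proportional to its prior times its likelihood at x.
Evaluate each component's likelihood at the observed value:
  L_A = 0.300176
  L_B = 0.282834
  L_C = 0.216455
Multiply by the mixture weights:
  π_A·L_A = 0.21 × 0.300176 = 0.0630369
  π_B·L_B = 0.52 × 0.282834 = 0.147073
  π_C·L_C = 0.27 × 0.216455 = 0.0584428
Marginal: 0.0630369 + 0.147073 + 0.0584428 = 0.268553
Responsibility of Subpopulation B: 0.147073 / 0.268553 ≈ 0.5477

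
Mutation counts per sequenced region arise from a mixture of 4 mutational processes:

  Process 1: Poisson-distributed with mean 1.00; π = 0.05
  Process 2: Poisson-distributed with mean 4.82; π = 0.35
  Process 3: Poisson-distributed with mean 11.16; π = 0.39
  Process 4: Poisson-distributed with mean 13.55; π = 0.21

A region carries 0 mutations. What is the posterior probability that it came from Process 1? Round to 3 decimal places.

0.867

By Bayes' theorem, P(k | x) = π_k f_k(x) / Σ_j π_j f_j(x).
Component likelihoods at x = 0 mutations:
  p_1 = e^(−1.00)·1.00^0/0! = 0.367879
  p_2 = e^(−4.82)·4.82^0/0! = 0.00806679
  p_3 = e^(−11.16)·11.16^0/0! = 1.42323e-05
  p_4 = e^(−13.55)·13.55^0/0! = 1.3041e-06
Prior × likelihood for each component:
  π_1·p_1 = 0.05 × 0.367879 = 0.018394
  π_2·p_2 = 0.35 × 0.00806679 = 0.00282338
  π_3·p_3 = 0.39 × 1.42323e-05 = 5.55058e-06
  π_4·p_4 = 0.21 × 1.3041e-06 = 2.7386e-07
Normaliser: 0.018394 + 0.00282338 + 5.55058e-06 + 2.7386e-07 = 0.0212232
P(Process 1 | the observation) = 0.018394 / 0.0212232 ≈ 0.867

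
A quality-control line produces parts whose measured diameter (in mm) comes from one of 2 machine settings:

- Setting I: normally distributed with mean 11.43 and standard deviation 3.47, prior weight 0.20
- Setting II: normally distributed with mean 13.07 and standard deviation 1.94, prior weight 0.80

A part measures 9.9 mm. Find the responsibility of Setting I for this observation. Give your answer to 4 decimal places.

0.3252

P(component k | x) = w_k·f_k(x) / marginal(x), where marginal(x) = Σ_j w_j·f_j(x).
Evaluate each component's likelihood at the observed value:
  f_I = 0.104319
  f_II = 0.0541153
Unnormalised posteriors:
  w_I·f_I = 0.20 × 0.104319 = 0.0208639
  w_II·f_II = 0.80 × 0.0541153 = 0.0432922
Sum: 0.0208639 + 0.0432922 = 0.0641561
P(Setting I | x) = 0.0208639 / 0.0641561 ≈ 0.3252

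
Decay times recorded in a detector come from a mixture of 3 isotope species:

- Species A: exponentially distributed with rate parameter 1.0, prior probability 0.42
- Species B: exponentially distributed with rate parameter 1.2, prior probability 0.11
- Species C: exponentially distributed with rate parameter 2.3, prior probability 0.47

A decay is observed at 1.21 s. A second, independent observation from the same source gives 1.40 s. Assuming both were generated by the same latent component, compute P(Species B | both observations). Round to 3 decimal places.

0.157

By Bayes' theorem, P(k | x) = w_k f_k(x) / Σ_j w_j f_j(x).
Since both observations come from the same component, the likelihood for component k is f_k(x₁)·f_k(x₂).
  f_A = [0.298197] × [0.246597] = 0.0735345
  f_B = [0.280922] × [0.223649] = 0.0628278
  f_C = [0.142261] × [0.0918966] = 0.0130733
Unnormalised posteriors:
  w_A·f_A = 0.42 × 0.0735345 = 0.0308845
  w_B·f_B = 0.11 × 0.0628278 = 0.00691106
  w_C·f_C = 0.47 × 0.0130733 = 0.00614446
Marginal: 0.0308845 + 0.00691106 + 0.00614446 = 0.04394
Responsibility of Species B: 0.00691106 / 0.04394 ≈ 0.157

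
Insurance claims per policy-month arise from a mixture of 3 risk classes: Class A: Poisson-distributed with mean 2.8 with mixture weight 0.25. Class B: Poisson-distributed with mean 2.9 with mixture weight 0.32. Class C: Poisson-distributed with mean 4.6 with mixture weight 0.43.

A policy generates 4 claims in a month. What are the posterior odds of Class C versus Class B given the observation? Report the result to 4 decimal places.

1.5540

Posterior odds = (P(Z=i) f_i(x)) / (P(Z=j) f_j(x)); the normalising sum cancels.
Evaluate each component's likelihood at the observed value:
  f_A = e^(−2.8)·2.8^4/4! = 0.155739
  f_B = e^(−2.9)·2.9^4/4! = 0.162154
  f_C = e^(−4.6)·4.6^4/4! = 0.187528
0.0806369 / 0.0518892 ≈ 1.5540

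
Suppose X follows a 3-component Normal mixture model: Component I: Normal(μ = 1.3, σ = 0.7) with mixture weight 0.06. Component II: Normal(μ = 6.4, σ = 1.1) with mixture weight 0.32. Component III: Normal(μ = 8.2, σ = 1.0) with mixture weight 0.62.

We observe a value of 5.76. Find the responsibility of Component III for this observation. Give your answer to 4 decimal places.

Apply Bayes' rule: the posterior for each component is proportional to its prior times its likelihood at x.
Component likelihoods at x = 5.76:
  f_I = (1/(0.7·√(2π)))·exp(−(5.76−1.3)²/(2·0.7²)) = 0.569918·exp(-20.29755) = 8.72364e-10
  f_II = (1/(1.1·√(2π)))·exp(−(5.76−6.4)²/(2·1.1²)) = 0.362675·exp(-0.16926) = 0.306204
  f_III = (1/(1.0·√(2π)))·exp(−(5.76−8.2)²/(2·1.0²)) = 0.398942·exp(-2.97680) = 0.0203284
Prior × likelihood for each component:
  w_I·f_I = 0.06 × 8.72364e-10 = 5.23418e-11
  w_II·f_II = 0.32 × 0.306204 = 0.0979852
  w_III·f_III = 0.62 × 0.0203284 = 0.0126036
Denominator: 5.23418e-11 + 0.0979852 + 0.0126036 = 0.110589
P(Component III | x) = 0.0126036 / 0.110589 ≈ 0.1140

0.1140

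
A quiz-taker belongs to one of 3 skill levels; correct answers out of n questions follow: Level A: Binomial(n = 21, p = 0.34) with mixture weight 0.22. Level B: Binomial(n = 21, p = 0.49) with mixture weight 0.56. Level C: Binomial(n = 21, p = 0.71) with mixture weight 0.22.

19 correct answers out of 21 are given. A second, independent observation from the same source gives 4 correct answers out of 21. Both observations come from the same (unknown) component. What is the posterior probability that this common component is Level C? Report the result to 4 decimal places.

0.0414

Posterior ∝ prior × likelihood, so P(k | x) ∝ w_k f_k(x); normalise over all components.
Since both observations come from the same component, the likelihood for component k is f_k(x₁)·f_k(x₂).
  f_A = [1.14659e-07] × [0.0684269] = 7.84573e-09
  f_B = [7.09717e-05] × [0.00368588] = 2.61593e-07
  f_C = [0.0263587] × [1.10373e-06] = 2.90929e-08
Weight by the priors:
  w_A·f_A = 0.22 × 7.84573e-09 = 1.72606e-09
  w_B·f_B = 0.56 × 2.61593e-07 = 1.46492e-07
  w_C·f_C = 0.22 × 2.90929e-08 = 6.40044e-09
Normaliser: 1.72606e-09 + 1.46492e-07 + 6.40044e-09 = 1.54619e-07
P(Level C | x₁,x₂) = 6.40044e-09 / 1.54619e-07 ≈ 0.0414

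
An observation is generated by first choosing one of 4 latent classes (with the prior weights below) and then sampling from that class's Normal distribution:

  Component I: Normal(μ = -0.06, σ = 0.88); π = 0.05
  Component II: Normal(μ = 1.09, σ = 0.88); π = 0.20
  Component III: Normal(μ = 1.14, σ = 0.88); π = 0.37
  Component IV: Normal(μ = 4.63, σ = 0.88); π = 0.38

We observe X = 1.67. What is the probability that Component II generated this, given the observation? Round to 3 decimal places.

Posterior ∝ prior × likelihood, so P(k | x) ∝ π_k f_k(x); normalise over all components.
Normal densities:
  p_I = (1/(0.88·√(2π)))·exp(−(1.67−-0.06)²/(2·0.88²)) = 0.453344·exp(-1.93240) = 0.0656443
  p_II = (1/(0.88·√(2π)))·exp(−(1.67−1.09)²/(2·0.88²)) = 0.453344·exp(-0.21720) = 0.364837
  p_III = (1/(0.88·√(2π)))·exp(−(1.67−1.14)²/(2·0.88²)) = 0.453344·exp(-0.18137) = 0.378147
  p_IV = (1/(0.88·√(2π)))·exp(−(1.67−4.63)²/(2·0.88²)) = 0.453344·exp(-5.65702) = 0.00158348
Weight by the priors:
  π_I·p_I = 0.05 × 0.0656443 = 0.00328222
  π_II·p_II = 0.20 × 0.364837 = 0.0729673
  π_III·p_III = 0.37 × 0.378147 = 0.139915
  π_IV·p_IV = 0.38 × 0.00158348 = 0.000601723
Evidence: 0.00328222 + 0.0729673 + 0.139915 + 0.000601723 = 0.216766
So the posterior for Component II is 0.0729673 / 0.216766 ≈ 0.337.

0.337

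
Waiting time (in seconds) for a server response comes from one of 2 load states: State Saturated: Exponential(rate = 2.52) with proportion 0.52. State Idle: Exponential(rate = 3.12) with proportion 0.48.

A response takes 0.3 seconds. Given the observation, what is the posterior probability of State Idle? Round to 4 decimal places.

By Bayes' theorem, P(k | x) = P(Z=k) f_k(x) / Σ_j P(Z=j) f_j(x).
Evaluate each component's likelihood at the observed value:
  f_Saturated = 1.18324
  f_Idle = 1.22364
Unnormalised posteriors:
  P(Z=Saturated)·f_Saturated = 0.52 × 1.18324 = 0.615286
  P(Z=Idle)·f_Idle = 0.48 × 1.22364 = 0.587349
Normaliser: 0.615286 + 0.587349 = 1.20264
P(State Idle | 0.3 seconds) = 0.587349 / 1.20264 ≈ 0.4884

0.4884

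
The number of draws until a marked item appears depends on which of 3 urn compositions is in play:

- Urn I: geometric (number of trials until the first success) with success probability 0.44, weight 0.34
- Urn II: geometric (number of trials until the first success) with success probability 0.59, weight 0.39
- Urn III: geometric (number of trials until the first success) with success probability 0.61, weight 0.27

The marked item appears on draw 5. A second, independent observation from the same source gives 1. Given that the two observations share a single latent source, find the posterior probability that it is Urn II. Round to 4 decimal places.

Posterior ∝ prior × likelihood, so P(k | x) ∝ w_k f_k(x); normalise over all components.
Since both observations come from the same component, the likelihood for component k is f_k(x₁)·f_k(x₂).
  L_I = [0.44·(1−0.44)^4 = 0.44·0.098345 = 0.0432718] × [0.44] = 0.0190396
  L_II = [0.59·(1−0.59)^4 = 0.59·0.0282576 = 0.016672] × [0.59] = 0.00983647
  L_III = [0.61·(1−0.61)^4 = 0.61·0.0231344 = 0.014112] × [0.61] = 0.00860831
Unnormalised posteriors:
  w_I·L_I = 0.34 × 0.0190396 = 0.00647346
  w_II·L_II = 0.39 × 0.00983647 = 0.00383622
  w_III·L_III = 0.27 × 0.00860831 = 0.00232424
Normaliser: 0.00647346 + 0.00383622 + 0.00232424 = 0.0126339
So the posterior for Urn II is 0.00383622 / 0.0126339 ≈ 0.3036.

0.3036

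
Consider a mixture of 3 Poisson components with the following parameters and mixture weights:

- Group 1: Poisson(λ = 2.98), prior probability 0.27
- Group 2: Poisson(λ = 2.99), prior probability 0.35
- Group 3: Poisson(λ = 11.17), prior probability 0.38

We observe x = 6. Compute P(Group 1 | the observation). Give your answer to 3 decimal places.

The responsibility of component k is P(Z=k) f_k(x) divided by Σ_j P(Z=j) f_j(x).
Component likelihoods at x = 6:
  p_1 = 0.0494046
  p_2 = 0.0499062
  p_3 = 0.0380117
Unnormalised posteriors:
  P(Z=1)·p_1 = 0.27 × 0.0494046 = 0.0133392
  P(Z=2)·p_2 = 0.35 × 0.0499062 = 0.0174672
  P(Z=3)·p_3 = 0.38 × 0.0380117 = 0.0144444
Denominator: 0.0133392 + 0.0174672 + 0.0144444 = 0.0452508
So the posterior for Group 1 is 0.0133392 / 0.0452508 ≈ 0.295.

0.295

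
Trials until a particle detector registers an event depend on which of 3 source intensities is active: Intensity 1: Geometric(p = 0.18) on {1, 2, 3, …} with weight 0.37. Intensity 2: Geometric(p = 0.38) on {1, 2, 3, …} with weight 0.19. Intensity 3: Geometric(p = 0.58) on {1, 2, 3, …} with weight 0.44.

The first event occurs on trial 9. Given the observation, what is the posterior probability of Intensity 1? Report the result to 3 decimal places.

0.882

The responsibility of component k is π_k f_k(x) divided by Σ_j π_j f_j(x).
Evaluate each component's likelihood at the observed value:
  L_1 = 0.18·(1−0.18)^8 = 0.18·0.204414 = 0.0367945
  L_2 = 0.38·(1−0.38)^8 = 0.38·0.021834 = 0.00829692
  L_3 = 0.58·(1−0.58)^8 = 0.58·0.000968265 = 0.000561594
Multiply by the mixture weights:
  π_1·L_1 = 0.37 × 0.0367945 = 0.013614
  π_2·L_2 = 0.19 × 0.00829692 = 0.00157642
  π_3·L_3 = 0.44 × 0.000561594 = 0.000247101
Normaliser: 0.013614 + 0.00157642 + 0.000247101 = 0.0154375
Responsibility of Intensity 1: 0.013614 / 0.0154375 ≈ 0.882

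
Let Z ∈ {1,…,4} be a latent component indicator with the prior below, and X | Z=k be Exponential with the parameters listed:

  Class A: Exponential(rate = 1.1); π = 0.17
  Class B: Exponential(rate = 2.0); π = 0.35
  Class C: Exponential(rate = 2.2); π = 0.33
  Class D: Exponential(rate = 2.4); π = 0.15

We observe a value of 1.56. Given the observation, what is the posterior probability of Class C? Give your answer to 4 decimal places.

0.2431

P(component k | x) = P(Z=k)·f_k(x) / marginal(x), where marginal(x) = Σ_j P(Z=j)·f_j(x).
Component likelihoods at x = 1.56:
  f_A = 1.1·e^(−1.1·1.56) = 1.1·e^(−1.7160) = 0.197762
  f_B = 2.0·e^(−2.0·1.56) = 2.0·e^(−3.1200) = 0.0883143
  f_C = 2.2·e^(−2.2·1.56) = 2.2·e^(−3.4320) = 0.0711089
  f_D = 2.4·e^(−2.4·1.56) = 2.4·e^(−3.7440) = 0.0567823
Prior × likelihood for each component:
  P(Z=A)·f_A = 0.17 × 0.197762 = 0.0336196
  P(Z=B)·f_B = 0.35 × 0.0883143 = 0.03091
  P(Z=C)·f_C = 0.33 × 0.0711089 = 0.0234659
  P(Z=D)·f_D = 0.15 × 0.0567823 = 0.00851734
Denominator: 0.0336196 + 0.03091 + 0.0234659 + 0.00851734 = 0.0965129
Responsibility of Class C: 0.0234659 / 0.0965129 ≈ 0.2431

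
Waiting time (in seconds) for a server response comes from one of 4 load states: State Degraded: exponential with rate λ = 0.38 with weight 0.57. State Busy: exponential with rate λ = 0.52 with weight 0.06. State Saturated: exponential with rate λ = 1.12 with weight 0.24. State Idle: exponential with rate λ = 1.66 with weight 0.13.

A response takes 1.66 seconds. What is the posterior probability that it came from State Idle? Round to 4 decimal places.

0.0745

The responsibility of component k is π_k f_k(x) divided by Σ_j π_j f_j(x).
Component likelihoods at x = 1.66 seconds:
  L_Degraded = 0.202223
  L_Busy = 0.219341
  L_Saturated = 0.174493
  L_Idle = 0.105528
Prior × likelihood for each component:
  π_Degraded·L_Degraded = 0.57 × 0.202223 = 0.115267
  π_Busy·L_Busy = 0.06 × 0.219341 = 0.0131605
  π_Saturated·L_Saturated = 0.24 × 0.174493 = 0.0418783
  π_Idle·L_Idle = 0.13 × 0.105528 = 0.0137186
Denominator: 0.115267 + 0.0131605 + 0.0418783 + 0.0137186 = 0.184024
P(State Idle | the observation) ≈ 0.0745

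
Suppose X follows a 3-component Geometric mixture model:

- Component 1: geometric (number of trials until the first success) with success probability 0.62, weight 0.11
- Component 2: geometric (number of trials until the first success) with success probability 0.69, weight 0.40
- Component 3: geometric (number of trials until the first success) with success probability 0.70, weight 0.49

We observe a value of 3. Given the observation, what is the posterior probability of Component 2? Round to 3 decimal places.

0.394

By Bayes' theorem, P(k | x) = P(Z=k) f_k(x) / Σ_j P(Z=j) f_j(x).
Evaluate each component's likelihood at the observed value:
  L_1 = 0.089528
  L_2 = 0.066309
  L_3 = 0.063
Prior × likelihood for each component:
  P(Z=1)·L_1 = 0.11 × 0.089528 = 0.00984808
  P(Z=2)·L_2 = 0.40 × 0.066309 = 0.0265236
  P(Z=3)·L_3 = 0.49 × 0.063 = 0.03087
Denominator: 0.00984808 + 0.0265236 + 0.03087 = 0.0672417
So the posterior for Component 2 is 0.0265236 / 0.0672417 ≈ 0.394.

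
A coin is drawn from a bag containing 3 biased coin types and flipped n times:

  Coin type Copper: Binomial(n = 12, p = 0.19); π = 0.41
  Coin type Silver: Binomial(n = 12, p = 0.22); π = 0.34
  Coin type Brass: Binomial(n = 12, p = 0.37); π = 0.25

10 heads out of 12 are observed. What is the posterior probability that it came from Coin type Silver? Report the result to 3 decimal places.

Posterior ∝ prior × likelihood, so P(k | x) ∝ π_k f_k(x); normalise over all components.
Component likelihoods at x = 10 heads out of 12:
  f_Copper = 2.65491e-06
  f_Silver = 1.0665e-05
  f_Brass = 0.00125963
Prior × likelihood for each component:
  π_Copper·f_Copper = 0.41 × 2.65491e-06 = 1.08851e-06
  π_Silver·f_Silver = 0.34 × 1.0665e-05 = 3.62609e-06
  π_Brass·f_Brass = 0.25 × 0.00125963 = 0.000314907
Marginal: 1.08851e-06 + 3.62609e-06 + 0.000314907 = 0.000319622
Responsibility of Coin type Silver: 3.62609e-06 / 0.000319622 ≈ 0.011

0.011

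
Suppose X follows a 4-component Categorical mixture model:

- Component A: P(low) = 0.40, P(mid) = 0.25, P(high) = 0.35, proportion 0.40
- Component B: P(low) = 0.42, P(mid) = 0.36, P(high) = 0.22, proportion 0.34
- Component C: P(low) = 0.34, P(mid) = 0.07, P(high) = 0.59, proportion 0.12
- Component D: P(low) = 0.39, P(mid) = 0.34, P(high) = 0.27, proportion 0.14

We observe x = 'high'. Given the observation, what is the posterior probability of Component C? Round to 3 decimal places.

0.219

Apply Bayes' rule: the posterior for each component is proportional to its prior times its likelihood at x.
Component likelihoods at x = 'high':
  p_A = 0.35
  p_B = 0.22
  p_C = 0.59
  p_D = 0.27
Prior × likelihood for each component:
  π_A·p_A = 0.40 × 0.35 = 0.14
  π_B·p_B = 0.34 × 0.22 = 0.0748
  π_C·p_C = 0.12 × 0.59 = 0.0708
  π_D·p_D = 0.14 × 0.27 = 0.0378
Normaliser: 0.14 + 0.0748 + 0.0708 + 0.0378 = 0.3234
So the posterior for Component C is 0.0708 / 0.3234 ≈ 0.219.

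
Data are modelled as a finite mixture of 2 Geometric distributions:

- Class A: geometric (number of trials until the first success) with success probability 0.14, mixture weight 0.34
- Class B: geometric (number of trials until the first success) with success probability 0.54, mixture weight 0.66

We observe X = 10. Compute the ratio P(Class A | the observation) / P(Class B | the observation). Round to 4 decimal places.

The posterior odds equal the prior odds times the likelihood ratio: (π_i/π_j)·(f_i(x)/f_j(x)).
Component likelihoods at x = 10:
  L_A = 0.0360258
  L_B = 0.000497983
Odds = (0.34/0.66) × (0.0360258/0.000497983) = 0.515152 × 72.3436 ≈ 37.2679

37.2679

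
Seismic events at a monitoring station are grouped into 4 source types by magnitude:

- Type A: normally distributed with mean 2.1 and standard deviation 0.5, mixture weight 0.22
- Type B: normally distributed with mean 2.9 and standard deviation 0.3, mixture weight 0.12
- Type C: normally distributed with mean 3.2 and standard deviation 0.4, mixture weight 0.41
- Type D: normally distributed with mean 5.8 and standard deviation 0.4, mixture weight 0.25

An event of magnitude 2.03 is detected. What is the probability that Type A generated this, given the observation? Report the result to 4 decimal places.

P(component k | x) = π_k·f_k(x) / marginal(x), where marginal(x) = Σ_j π_j·f_j(x).
Evaluate each component's likelihood at the observed value:
  f_A = (1/(0.5·√(2π)))·exp(−(2.03−2.1)²/(2·0.5²)) = 0.797885·exp(-0.00980) = 0.790103
  f_B = (1/(0.3·√(2π)))·exp(−(2.03−2.9)²/(2·0.3²)) = 1.329808·exp(-4.20500) = 0.0198418
  f_C = (1/(0.4·√(2π)))·exp(−(2.03−3.2)²/(2·0.4²)) = 0.997356·exp(-4.27781) = 0.0138363
  f_D = (1/(0.4·√(2π)))·exp(−(2.03−5.8)²/(2·0.4²)) = 0.997356·exp(-44.41531) = 5.12301e-20
Unnormalised posteriors:
  π_A·f_A = 0.22 × 0.790103 = 0.173823
  π_B·f_B = 0.12 × 0.0198418 = 0.00238101
  π_C·f_C = 0.41 × 0.0138363 = 0.00567288
  π_D·f_D = 0.25 × 5.12301e-20 = 1.28075e-20
Normaliser: 0.173823 + 0.00238101 + 0.00567288 + 1.28075e-20 = 0.181877
P(Type A | the observation) ≈ 0.9557

0.9557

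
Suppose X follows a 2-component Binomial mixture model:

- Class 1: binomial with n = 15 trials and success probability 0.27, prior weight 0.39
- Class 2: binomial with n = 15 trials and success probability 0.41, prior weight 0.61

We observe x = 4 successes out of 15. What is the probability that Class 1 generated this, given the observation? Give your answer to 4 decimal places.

By Bayes' theorem, P(k | x) = π_k f_k(x) / Σ_j π_j f_j(x).
Evaluate each component's likelihood at the observed value:
  L_1 = 0.227583
  L_2 = 0.116316
Prior × likelihood for each component:
  π_1·L_1 = 0.39 × 0.227583 = 0.0887572
  π_2·L_2 = 0.61 × 0.116316 = 0.0709529
Sum: 0.0887572 + 0.0709529 = 0.15971
Responsibility of Class 1: 0.0887572 / 0.15971 ≈ 0.5557

0.5557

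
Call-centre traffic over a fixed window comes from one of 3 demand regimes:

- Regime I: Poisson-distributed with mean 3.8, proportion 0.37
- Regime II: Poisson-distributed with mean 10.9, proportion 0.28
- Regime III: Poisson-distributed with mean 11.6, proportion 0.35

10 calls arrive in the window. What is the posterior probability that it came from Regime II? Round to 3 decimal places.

0.455

The responsibility of component k is π_k f_k(x) divided by Σ_j π_j f_j(x).
Poisson probabilities:
  L_I = 0.00387038
  L_II = 0.120418
  L_III = 0.11143
Prior × likelihood for each component:
  π_I·L_I = 0.37 × 0.00387038 = 0.00143204
  π_II·L_II = 0.28 × 0.120418 = 0.0337171
  π_III·L_III = 0.35 × 0.11143 = 0.0390004
Normaliser: 0.00143204 + 0.0337171 + 0.0390004 = 0.0741495
P(Regime II | data) ≈ 0.455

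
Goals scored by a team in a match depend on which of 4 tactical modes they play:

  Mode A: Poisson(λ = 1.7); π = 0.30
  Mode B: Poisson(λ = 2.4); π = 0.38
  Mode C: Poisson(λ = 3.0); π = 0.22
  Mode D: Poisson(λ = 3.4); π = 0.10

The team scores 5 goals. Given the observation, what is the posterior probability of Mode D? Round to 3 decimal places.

0.197

Apply Bayes' rule: the posterior for each component is proportional to its prior times its likelihood at x.
Component likelihoods at x = 5 goals:
  p_A = e^(−1.7)·1.7^5/5! = 0.0216154
  p_B = e^(−2.4)·2.4^5/5! = 0.0601961
  p_C = e^(−3.0)·3.0^5/5! = 0.100819
  p_D = e^(−3.4)·3.4^5/5! = 0.126361
Multiply by the mixture weights:
  π_A·p_A = 0.30 × 0.0216154 = 0.00648461
  π_B·p_B = 0.38 × 0.0601961 = 0.0228745
  π_C·p_C = 0.22 × 0.100819 = 0.0221801
  π_D·p_D = 0.10 × 0.126361 = 0.0126361
Normaliser: 0.00648461 + 0.0228745 + 0.0221801 + 0.0126361 = 0.0641753
P(Mode D | data) ≈ 0.197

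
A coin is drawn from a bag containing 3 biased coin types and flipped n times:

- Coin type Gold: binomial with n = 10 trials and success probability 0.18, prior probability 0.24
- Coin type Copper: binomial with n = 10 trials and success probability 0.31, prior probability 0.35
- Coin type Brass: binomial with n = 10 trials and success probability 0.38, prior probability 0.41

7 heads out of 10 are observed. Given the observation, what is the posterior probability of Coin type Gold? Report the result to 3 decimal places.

0.006

By Bayes' theorem, P(k | x) = π_k f_k(x) / Σ_j π_j f_j(x).
Evaluate each component's likelihood at the observed value:
  L_Gold = C(10,7)·0.18^7·0.82^3 = 120·6.1222e-06·0.551368 = 0.00040507
  L_Copper = C(10,7)·0.31^7·0.69^3 = 120·0.000275126·0.328509 = 0.0108458
  L_Brass = C(10,7)·0.38^7·0.62^3 = 120·0.00114416·0.238328 = 0.0327221
Unnormalised posteriors:
  π_Gold·L_Gold = 0.24 × 0.00040507 = 9.72169e-05
  π_Copper·L_Copper = 0.35 × 0.0108458 = 0.00379602
  π_Brass·L_Brass = 0.41 × 0.0327221 = 0.0134161
Evidence: 9.72169e-05 + 0.00379602 + 0.0134161 = 0.0173093
So the posterior for Coin type Gold is 9.72169e-05 / 0.0173093 ≈ 0.006.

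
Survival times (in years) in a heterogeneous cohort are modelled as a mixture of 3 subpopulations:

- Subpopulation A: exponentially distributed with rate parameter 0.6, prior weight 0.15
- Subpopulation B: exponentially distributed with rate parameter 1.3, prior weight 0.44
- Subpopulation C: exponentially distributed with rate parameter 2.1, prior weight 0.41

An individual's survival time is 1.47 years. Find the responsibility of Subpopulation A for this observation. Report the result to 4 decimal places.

Apply Bayes' rule: the posterior for each component is proportional to its prior times its likelihood at x.
Exponential densities:
  f_A = 0.248373
  f_B = 0.192312
  f_C = 0.0958412
Weight by the priors:
  P(Z=A)·f_A = 0.15 × 0.248373 = 0.0372559
  P(Z=B)·f_B = 0.44 × 0.192312 = 0.0846173
  P(Z=C)·f_C = 0.41 × 0.0958412 = 0.0392949
Denominator: 0.0372559 + 0.0846173 + 0.0392949 = 0.161168
Responsibility of Subpopulation A: 0.0372559 / 0.161168 ≈ 0.2312

0.2312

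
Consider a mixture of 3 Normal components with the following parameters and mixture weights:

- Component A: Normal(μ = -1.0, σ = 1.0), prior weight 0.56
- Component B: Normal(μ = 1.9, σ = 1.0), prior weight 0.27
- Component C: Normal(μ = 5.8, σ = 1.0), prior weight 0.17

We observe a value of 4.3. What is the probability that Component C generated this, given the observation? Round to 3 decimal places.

By Bayes' theorem, P(k | x) = w_k f_k(x) / Σ_j w_j f_j(x).
Component likelihoods at x = 4.3:
  f_A = (1/(1.0·√(2π)))·exp(−(4.3−-1.0)²/(2·1.0²)) = 0.398942·exp(-14.04500) = 3.17135e-07
  f_B = (1/(1.0·√(2π)))·exp(−(4.3−1.9)²/(2·1.0²)) = 0.398942·exp(-2.88000) = 0.0223945
  f_C = (1/(1.0·√(2π)))·exp(−(4.3−5.8)²/(2·1.0²)) = 0.398942·exp(-1.12500) = 0.129518
Prior × likelihood for each component:
  w_A·f_A = 0.56 × 3.17135e-07 = 1.77596e-07
  w_B·f_B = 0.27 × 0.0223945 = 0.00604652
  w_C·f_C = 0.17 × 0.129518 = 0.022018
Denominator: 1.77596e-07 + 0.00604652 + 0.022018 = 0.0280647
P(Component C | 4.3) = 0.022018 / 0.0280647 ≈ 0.785

0.785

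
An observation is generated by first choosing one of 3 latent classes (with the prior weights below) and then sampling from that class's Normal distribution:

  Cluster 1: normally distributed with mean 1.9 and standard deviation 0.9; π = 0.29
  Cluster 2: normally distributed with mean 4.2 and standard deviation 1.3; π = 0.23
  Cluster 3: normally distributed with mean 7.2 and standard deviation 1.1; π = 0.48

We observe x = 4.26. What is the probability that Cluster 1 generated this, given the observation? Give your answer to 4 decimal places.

0.0519

Apply Bayes' rule: the posterior for each component is proportional to its prior times its likelihood at x.
Component likelihoods at x = 4.26:
  L_1 = (1/(0.9·√(2π)))·exp(−(4.26−1.9)²/(2·0.9²)) = 0.443269·exp(-3.43802) = 0.0142414
  L_2 = (1/(1.3·√(2π)))·exp(−(4.26−4.2)²/(2·1.3²)) = 0.306879·exp(-0.00107) = 0.306552
  L_3 = (1/(1.1·√(2π)))·exp(−(4.26−7.2)²/(2·1.1²)) = 0.362675·exp(-3.57174) = 0.0101937
Weight by the priors:
  π_1·L_1 = 0.29 × 0.0142414 = 0.00413
  π_2·L_2 = 0.23 × 0.306552 = 0.070507
  π_3·L_3 = 0.48 × 0.0101937 = 0.00489298
Denominator: 0.00413 + 0.070507 + 0.00489298 = 0.0795299
Responsibility of Cluster 1: 0.00413 / 0.0795299 ≈ 0.0519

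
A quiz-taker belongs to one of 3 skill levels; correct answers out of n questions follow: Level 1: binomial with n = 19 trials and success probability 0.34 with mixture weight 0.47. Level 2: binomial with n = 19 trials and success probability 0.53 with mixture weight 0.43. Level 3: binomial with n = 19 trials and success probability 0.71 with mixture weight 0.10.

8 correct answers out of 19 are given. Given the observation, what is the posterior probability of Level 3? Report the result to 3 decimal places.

0.005

Posterior ∝ prior × likelihood, so P(k | x) ∝ w_k f_k(x); normalise over all components.
Evaluate each component's likelihood at the observed value:
  p_1 = C(19,8)·0.34^8·0.66^11 = 75582·0.000178579·0.010351 = 0.139712
  p_2 = C(19,8)·0.53^8·0.47^11 = 75582·0.00622597·0.000247216 = 0.116333
  p_3 = C(19,8)·0.71^8·0.29^11 = 75582·0.0645754·1.22005e-06 = 0.00595474
Multiply by the mixture weights:
  w_1·p_1 = 0.47 × 0.139712 = 0.0656645
  w_2·p_2 = 0.43 × 0.116333 = 0.0500231
  w_3·p_3 = 0.10 × 0.00595474 = 0.000595474
Marginal: 0.0656645 + 0.0500231 + 0.000595474 = 0.116283
Responsibility of Level 3: 0.000595474 / 0.116283 ≈ 0.005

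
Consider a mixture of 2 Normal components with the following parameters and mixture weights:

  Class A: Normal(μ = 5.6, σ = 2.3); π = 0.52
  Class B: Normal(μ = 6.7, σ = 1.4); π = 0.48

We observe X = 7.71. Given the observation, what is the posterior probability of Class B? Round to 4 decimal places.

By Bayes' theorem, P(k | x) = π_k f_k(x) / Σ_j π_j f_j(x).
Normal densities:
  f_A = 0.113875
  f_B = 0.219667
Multiply by the mixture weights:
  π_A·f_A = 0.52 × 0.113875 = 0.0592152
  π_B·f_B = 0.48 × 0.219667 = 0.10544
Normaliser: 0.0592152 + 0.10544 = 0.164656
P(Class B | data) ≈ 0.6404

0.6404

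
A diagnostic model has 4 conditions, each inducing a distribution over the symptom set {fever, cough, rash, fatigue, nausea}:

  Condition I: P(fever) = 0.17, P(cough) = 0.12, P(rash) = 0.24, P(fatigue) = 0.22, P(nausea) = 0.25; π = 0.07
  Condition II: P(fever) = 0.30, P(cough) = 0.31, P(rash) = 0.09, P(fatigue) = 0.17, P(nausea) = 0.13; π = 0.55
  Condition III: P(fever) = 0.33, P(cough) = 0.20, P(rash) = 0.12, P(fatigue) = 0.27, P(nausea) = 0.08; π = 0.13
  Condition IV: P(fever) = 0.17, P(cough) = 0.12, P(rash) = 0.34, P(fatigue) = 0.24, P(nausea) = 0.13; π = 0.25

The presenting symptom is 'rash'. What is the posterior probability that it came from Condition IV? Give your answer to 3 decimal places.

Apply Bayes' rule: the posterior for each component is proportional to its prior times its likelihood at x.
Evaluate each component's likelihood at the observed value:
  L_I = P(rash | comp) = 0.24
  L_II = P(rash | comp) = 0.09
  L_III = P(rash | comp) = 0.12
  L_IV = P(rash | comp) = 0.34
Unnormalised posteriors:
  π_I·L_I = 0.07 × 0.24 = 0.0168
  π_II·L_II = 0.55 × 0.09 = 0.0495
  π_III·L_III = 0.13 × 0.12 = 0.0156
  π_IV·L_IV = 0.25 × 0.34 = 0.085
Sum: 0.0168 + 0.0495 + 0.0156 + 0.085 = 0.1669
So the posterior for Condition IV is 0.085 / 0.1669 ≈ 0.509.

0.509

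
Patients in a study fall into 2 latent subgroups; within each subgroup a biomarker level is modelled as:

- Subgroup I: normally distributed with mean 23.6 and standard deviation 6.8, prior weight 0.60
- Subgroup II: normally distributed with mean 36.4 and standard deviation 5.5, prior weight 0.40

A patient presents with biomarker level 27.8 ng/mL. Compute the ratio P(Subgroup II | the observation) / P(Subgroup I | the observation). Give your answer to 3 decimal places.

Only the two components matter; the odds are (π_i f_i(x)) / (π_j f_j(x)).
Evaluate each component's likelihood at the observed value:
  p_I = 0.0484799
  p_II = 0.0213615
0.00854459 / 0.029088 ≈ 0.294

0.294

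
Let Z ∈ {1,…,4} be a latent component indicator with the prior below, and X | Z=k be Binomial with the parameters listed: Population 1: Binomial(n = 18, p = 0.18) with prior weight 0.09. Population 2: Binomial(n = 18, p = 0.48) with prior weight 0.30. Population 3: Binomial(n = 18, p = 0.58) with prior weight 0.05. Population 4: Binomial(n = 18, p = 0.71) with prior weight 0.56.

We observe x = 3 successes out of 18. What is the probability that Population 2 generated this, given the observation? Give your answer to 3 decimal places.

0.064

Apply Bayes' rule: the posterior for each component is proportional to its prior times its likelihood at x.
Binomial probabilities:
  p_1 = C(18,3)·0.18^3·0.82^15 = 816·0.005832·0.0509575 = 0.242502
  p_2 = C(18,3)·0.48^3·0.52^15 = 816·0.110592·5.49604e-05 = 0.0049598
  p_3 = C(18,3)·0.58^3·0.42^15 = 816·0.195112·2.23223e-06 = 0.000355397
  p_4 = C(18,3)·0.71^3·0.29^15 = 816·0.357911·8.62919e-09 = 2.5202e-06
Weight by the priors:
  π_1·p_1 = 0.09 × 0.242502 = 0.0218252
  π_2·p_2 = 0.30 × 0.0049598 = 0.00148794
  π_3·p_3 = 0.05 × 0.000355397 = 1.77698e-05
  π_4·p_4 = 0.56 × 2.5202e-06 = 1.41131e-06
Marginal: 0.0218252 + 0.00148794 + 1.77698e-05 + 1.41131e-06 = 0.0233323
So the posterior for Population 2 is 0.00148794 / 0.0233323 ≈ 0.064.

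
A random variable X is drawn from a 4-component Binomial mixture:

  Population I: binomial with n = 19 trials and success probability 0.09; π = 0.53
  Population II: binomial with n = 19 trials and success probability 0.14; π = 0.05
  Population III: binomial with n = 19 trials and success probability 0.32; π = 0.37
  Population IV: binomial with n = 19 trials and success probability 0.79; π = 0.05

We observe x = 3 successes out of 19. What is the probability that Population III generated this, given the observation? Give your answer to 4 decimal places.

0.2059

Apply Bayes' rule: the posterior for each component is proportional to its prior times its likelihood at x.
Evaluate each component's likelihood at the observed value:
  p_I = C(19,3)·0.09^3·0.91^16 = 969·0.000729·0.221137 = 0.156212
  p_II = C(19,3)·0.14^3·0.86^16 = 969·0.002744·0.0895314 = 0.238058
  p_III = C(19,3)·0.32^3·0.68^16 = 969·0.032768·0.00208998 = 0.0663615
  p_IV = C(19,3)·0.79^3·0.21^16 = 969·0.493039·1.43057e-11 = 6.83461e-09
Multiply by the mixture weights:
  π_I·p_I = 0.53 × 0.156212 = 0.0827922
  π_II·p_II = 0.05 × 0.238058 = 0.0119029
  π_III·p_III = 0.37 × 0.0663615 = 0.0245538
  π_IV·p_IV = 0.05 × 6.83461e-09 = 3.41731e-10
Marginal: 0.0827922 + 0.0119029 + 0.0245538 + 3.41731e-10 = 0.119249
So the posterior for Population III is 0.0245538 / 0.119249 ≈ 0.2059.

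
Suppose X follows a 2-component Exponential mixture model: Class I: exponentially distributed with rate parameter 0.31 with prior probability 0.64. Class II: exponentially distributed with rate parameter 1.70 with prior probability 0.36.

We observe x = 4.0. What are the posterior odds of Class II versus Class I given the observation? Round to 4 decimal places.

0.0119

Only the two components matter; the odds are (P(Z=i) f_i(x)) / (P(Z=j) f_j(x)).
Evaluate each component's likelihood at the observed value:
  f_I = 0.31·e^(−0.31·4.0) = 0.31·e^(−1.2400) = 0.0897091
  f_II = 1.70·e^(−1.70·4.0) = 1.70·e^(−6.8000) = 0.00189342
Posterior odds = (P(Z=II)·f_II) / (P(Z=I)·f_I) = (0.36·0.00189342) / (0.64·0.0897091) = 0.00068163 / 0.0574138 ≈ 0.0119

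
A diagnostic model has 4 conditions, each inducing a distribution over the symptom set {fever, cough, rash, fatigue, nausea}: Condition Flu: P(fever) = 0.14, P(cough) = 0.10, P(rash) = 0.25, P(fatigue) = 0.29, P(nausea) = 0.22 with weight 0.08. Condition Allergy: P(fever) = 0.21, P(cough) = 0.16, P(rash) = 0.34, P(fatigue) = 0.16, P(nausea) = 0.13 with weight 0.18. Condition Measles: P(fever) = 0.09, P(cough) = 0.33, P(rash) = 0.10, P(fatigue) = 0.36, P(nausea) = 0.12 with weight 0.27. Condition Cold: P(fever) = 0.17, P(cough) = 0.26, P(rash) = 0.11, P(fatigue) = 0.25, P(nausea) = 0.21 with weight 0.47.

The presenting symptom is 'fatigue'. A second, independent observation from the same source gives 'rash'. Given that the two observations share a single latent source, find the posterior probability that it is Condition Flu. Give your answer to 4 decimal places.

0.1517

P(component k | x) = P(Z=k)·f_k(x) / marginal(x), where marginal(x) = Σ_j P(Z=j)·f_j(x).
Since both observations come from the same component, the likelihood for component k is f_k(x₁)·f_k(x₂).
  f_Flu = [0.29] × [0.25] = 0.0725
  f_Allergy = [0.16] × [0.34] = 0.0544
  f_Measles = [0.36] × [0.1] = 0.036
  f_Cold = [0.25] × [0.11] = 0.0275
Multiply by the mixture weights:
  P(Z=Flu)·f_Flu = 0.08 × 0.0725 = 0.0058
  P(Z=Allergy)·f_Allergy = 0.18 × 0.0544 = 0.009792
  P(Z=Measles)·f_Measles = 0.27 × 0.036 = 0.00972
  P(Z=Cold)·f_Cold = 0.47 × 0.0275 = 0.012925
Denominator: 0.0058 + 0.009792 + 0.00972 + 0.012925 = 0.038237
So the posterior for Condition Flu is 0.0058 / 0.038237 ≈ 0.1517.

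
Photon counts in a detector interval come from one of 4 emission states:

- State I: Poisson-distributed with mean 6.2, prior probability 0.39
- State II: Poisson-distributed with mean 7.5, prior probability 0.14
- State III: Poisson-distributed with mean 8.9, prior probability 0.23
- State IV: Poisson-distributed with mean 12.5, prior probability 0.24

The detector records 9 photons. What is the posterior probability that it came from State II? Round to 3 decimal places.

0.170

Apply Bayes' rule: the posterior for each component is proportional to its prior times its likelihood at x.
Component likelihoods at x = 9 photons:
  p_I = 0.0757071
  p_II = 0.11444
  p_III = 0.131682
  p_IV = 0.0765149
Unnormalised posteriors:
  w_I·p_I = 0.39 × 0.0757071 = 0.0295258
  w_II·p_II = 0.14 × 0.11444 = 0.0160217
  w_III·p_III = 0.23 × 0.131682 = 0.0302868
  w_IV·p_IV = 0.24 × 0.0765149 = 0.0183636
Marginal: 0.0295258 + 0.0160217 + 0.0302868 + 0.0183636 = 0.0941978
P(State II | data) = 0.0160217 / 0.0941978 ≈ 0.170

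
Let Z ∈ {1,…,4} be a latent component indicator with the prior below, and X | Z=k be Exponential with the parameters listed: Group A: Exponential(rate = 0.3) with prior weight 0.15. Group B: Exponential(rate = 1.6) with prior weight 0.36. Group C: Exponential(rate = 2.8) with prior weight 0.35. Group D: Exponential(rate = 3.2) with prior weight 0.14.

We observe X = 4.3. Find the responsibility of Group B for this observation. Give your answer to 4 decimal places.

The responsibility of component k is w_k f_k(x) divided by Σ_j w_j f_j(x).
Component likelihoods at x = 4.3:
  p_A = 0.3·e^(−0.3·4.3) = 0.3·e^(−1.2900) = 0.0825812
  p_B = 1.6·e^(−1.6·4.3) = 1.6·e^(−6.8800) = 0.00164503
  p_C = 2.8·e^(−2.8·4.3) = 2.8·e^(−12.0400) = 1.65292e-05
  p_D = 3.2·e^(−3.2·4.3) = 3.2·e^(−13.7600) = 3.38266e-06
Weight by the priors:
  w_A·p_A = 0.15 × 0.0825812 = 0.0123872
  w_B·p_B = 0.36 × 0.00164503 = 0.000592211
  w_C·p_C = 0.35 × 1.65292e-05 = 5.78523e-06
  w_D·p_D = 0.14 × 3.38266e-06 = 4.73572e-07
Marginal: 0.0123872 + 0.000592211 + 5.78523e-06 + 4.73572e-07 = 0.0129857
P(Group B | the observation) ≈ 0.0456

0.0456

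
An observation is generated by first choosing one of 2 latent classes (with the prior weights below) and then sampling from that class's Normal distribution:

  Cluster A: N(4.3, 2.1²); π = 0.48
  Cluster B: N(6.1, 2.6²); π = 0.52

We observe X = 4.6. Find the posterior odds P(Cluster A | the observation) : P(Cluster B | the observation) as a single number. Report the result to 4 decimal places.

Since P(k|x) ∝ π_k f_k(x), the posterior odds are π_i f_i(x) / (π_j f_j(x)).
Component likelihoods at x = 4.6:
  L_A = 0.188044
  L_B = 0.129916
Posterior odds = (π_A·L_A) / (π_B·L_B) = (0.48·0.188044) / (0.52·0.129916) = 0.0902611 / 0.0675561 ≈ 1.3361

1.3361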